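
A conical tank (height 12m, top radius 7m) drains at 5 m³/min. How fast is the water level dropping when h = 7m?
720/(2401π) ≈ 0.09545 m/min

r/h = 7/12, so r = (7/12)h
V = (1/3)πr²h = (1/3)π((7/12)h)²h = (49/432)πh³
dV/dh = (49/144)πh²
dh/dt = (dV/dt)/(dV/dh) = -5/((49/144)π·7²) = -720/(2401π) m/min
The level is dropping at 720/(2401π) ≈ 0.09545 m/min.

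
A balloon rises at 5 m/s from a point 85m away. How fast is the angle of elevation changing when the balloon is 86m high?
0.029068 rad/s

tan(θ) = y/85
sec²(θ) · dθ/dt = (1/85) · dy/dt
dθ/dt = cos²(θ)/85 · 5 = 85/(85² + 86²) · 5
dθ/dt = 0.029068 rad/s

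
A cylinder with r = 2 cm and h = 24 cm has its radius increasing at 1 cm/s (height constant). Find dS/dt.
56π cm²/s

S = 2πrh + 2πr² (lateral + bases)
dS/dt = (2πh + 4πr)·dr/dt = (2π·24 + 4π·2)·1
= 56π cm²/s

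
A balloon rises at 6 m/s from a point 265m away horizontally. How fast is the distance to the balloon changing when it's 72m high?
432√75409/75409 ≈ 1.573 m/s

z² = 265² + y²
z = √(265² + 72²) = √75409
dz/dt = y/z · dy/dt = 72/√75409 · 6 = 432√75409/75409 ≈ 1.573 m/s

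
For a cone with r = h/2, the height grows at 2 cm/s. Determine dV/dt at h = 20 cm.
200π cm³/s

V = (1/3)π(h/2)²h = πh³/12
dV/dt = πh²/4 · 2
At h = 20: dV/dt = 200π cm³/s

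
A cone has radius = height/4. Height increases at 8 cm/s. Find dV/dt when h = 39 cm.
1521π/2 cm³/s

V = (1/3)π(h/4)²h = πh³/48
dV/dt = πh²/16 · 8
At h = 39: dV/dt = 1521π/2 cm³/s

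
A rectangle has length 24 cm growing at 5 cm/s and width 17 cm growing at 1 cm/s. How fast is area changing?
109 cm²/s

A = lw
dA/dt = w·dl/dt + l·dw/dt = 17·5 + 24·1 = 109 cm²/s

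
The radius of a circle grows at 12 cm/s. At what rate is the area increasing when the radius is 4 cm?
96π cm²/s

A = πr²
dA/dt = 2πr · dr/dt = 2π(4)(12) = 96π cm²/s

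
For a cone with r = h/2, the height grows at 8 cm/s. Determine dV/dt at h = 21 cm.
882π cm³/s

V = (1/3)π(h/2)²h = πh³/12
dV/dt = πh²/4 · 8
At h = 21: dV/dt = 882π cm³/s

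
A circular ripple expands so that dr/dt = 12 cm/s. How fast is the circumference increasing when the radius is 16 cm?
24π cm/s

C = 2πr
dC/dt = 2π · dr/dt = 2π · 12 = 24π cm/s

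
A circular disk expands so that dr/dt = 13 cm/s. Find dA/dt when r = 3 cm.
78π cm²/s

A = πr²
dA/dt = 2πr · dr/dt = 2π(3)(13) = 78π cm²/s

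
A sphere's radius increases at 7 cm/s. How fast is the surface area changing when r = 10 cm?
560π cm²/s

S = 4πr²
dS/dt = dS/dr · dr/dt = 8πr · 7
At r = 10: dS/dt = 560π cm²/s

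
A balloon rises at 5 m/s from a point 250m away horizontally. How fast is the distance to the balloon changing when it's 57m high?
285√65749/65749 ≈ 1.111 m/s

z² = 250² + y²
z = √(250² + 57²) = √65749
dz/dt = y/z · dy/dt = 57/√65749 · 5 = 285√65749/65749 ≈ 1.111 m/s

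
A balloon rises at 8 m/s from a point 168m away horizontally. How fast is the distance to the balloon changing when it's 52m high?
104√1933/1933 ≈ 2.365 m/s

z² = 168² + y²
z = √(168² + 52²) = 4√1933
dz/dt = y/z · dy/dt = 52/(4√1933) · 8 = 104√1933/1933 ≈ 2.365 m/s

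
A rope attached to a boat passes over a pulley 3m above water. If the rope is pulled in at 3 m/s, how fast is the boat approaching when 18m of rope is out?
18√35/35 ≈ 3.043 m/s

rope² = x² + 3²
x = √(18² - 3²) = 3√35
dx/dt = (rope/x) · d(rope)/dt = (18/(3√35)) · (-3) = -18√35/35 m/s
The boat approaches at 18√35/35 ≈ 3.043 m/s.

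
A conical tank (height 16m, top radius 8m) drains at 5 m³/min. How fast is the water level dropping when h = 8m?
5/(16π) ≈ 0.09947 m/min

r/h = 8/16, so r = (1/2)h
V = (1/3)πr²h = (1/3)π((1/2)h)²h = (1/12)πh³
dV/dh = (1/4)πh²
dh/dt = (dV/dt)/(dV/dh) = -5/((1/4)π·8²) = -5/(16π) m/min
The level is dropping at 5/(16π) ≈ 0.09947 m/min.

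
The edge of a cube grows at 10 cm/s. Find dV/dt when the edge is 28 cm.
23520 cm³/s

V = s³
dV/dt = 3s² · ds/dt = 3·28²·10 = 23520 cm³/s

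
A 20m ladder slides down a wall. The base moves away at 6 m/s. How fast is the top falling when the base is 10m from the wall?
2√3 ≈ 3.464 m/s

x² + y² = 20²
2x·dx/dt + 2y·dy/dt = 0
dy/dt = -x/y · dx/dt = -10/(10√3) · 6 = -2√3 m/s
The top is descending at 2√3 ≈ 3.464 m/s.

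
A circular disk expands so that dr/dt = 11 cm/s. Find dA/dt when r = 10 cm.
220π cm²/s

A = πr²
dA/dt = 2πr · dr/dt = 2π(10)(11) = 220π cm²/s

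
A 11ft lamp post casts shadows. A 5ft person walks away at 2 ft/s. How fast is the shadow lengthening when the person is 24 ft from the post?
5/3 ft/s

By similar triangles: 11/(x+s) = 5/s
Solving: s = 5x/6
ds/dt = 5/6 · dx/dt = 5/6 · 2 = 5/3 ft/s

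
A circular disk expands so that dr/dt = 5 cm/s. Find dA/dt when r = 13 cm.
130π cm²/s

A = πr²
dA/dt = 2πr · dr/dt = 2π(13)(5) = 130π cm²/s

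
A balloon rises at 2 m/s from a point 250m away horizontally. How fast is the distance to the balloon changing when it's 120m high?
24√769/769 ≈ 0.8655 m/s

z² = 250² + y²
z = √(250² + 120²) = 10√769
dz/dt = y/z · dy/dt = 120/(10√769) · 2 = 24√769/769 ≈ 0.8655 m/s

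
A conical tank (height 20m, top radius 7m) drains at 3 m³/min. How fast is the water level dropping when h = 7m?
1200/(2401π) ≈ 0.1591 m/min

r/h = 7/20, so r = (7/20)h
V = (1/3)πr²h = (1/3)π((7/20)h)²h = (49/1200)πh³
dV/dh = (49/400)πh²
dh/dt = (dV/dt)/(dV/dh) = -3/((49/400)π·7²) = -1200/(2401π) m/min
The level is dropping at 1200/(2401π) ≈ 0.1591 m/min.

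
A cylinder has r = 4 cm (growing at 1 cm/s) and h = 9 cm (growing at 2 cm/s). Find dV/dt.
104π cm³/s

V = πr²h
dV/dt = 2πrh·dr/dt + πr²·dh/dt
= 2π(4)(9)(1) + π(4)²(2)
= 104π cm³/s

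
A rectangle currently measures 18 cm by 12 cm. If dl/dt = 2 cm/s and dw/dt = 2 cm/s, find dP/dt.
8 cm/s

P = 2(l + w)
dP/dt = 2(dl/dt + dw/dt) = 2(2 + 2) = 8 cm/s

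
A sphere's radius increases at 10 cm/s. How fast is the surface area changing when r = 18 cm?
1440π cm²/s

S = 4πr²
dS/dt = dS/dr · dr/dt = 8πr · 10
At r = 18: dS/dt = 1440π cm²/s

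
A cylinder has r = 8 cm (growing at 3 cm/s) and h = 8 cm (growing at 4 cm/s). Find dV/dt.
640π cm³/s

V = πr²h
dV/dt = 2πrh·dr/dt + πr²·dh/dt
= 2π(8)(8)(3) + π(8)²(4)
= 640π cm³/s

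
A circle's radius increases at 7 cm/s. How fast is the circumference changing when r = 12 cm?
14π cm/s

C = 2πr
dC/dt = 2π · dr/dt = 2π · 7 = 14π cm/s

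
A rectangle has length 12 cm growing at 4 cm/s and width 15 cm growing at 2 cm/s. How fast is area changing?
84 cm²/s

A = lw
dA/dt = w·dl/dt + l·dw/dt = 15·4 + 12·2 = 84 cm²/s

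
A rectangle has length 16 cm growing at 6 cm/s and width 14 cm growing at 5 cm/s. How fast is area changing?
164 cm²/s

A = lw
dA/dt = w·dl/dt + l·dw/dt = 14·6 + 16·5 = 164 cm²/s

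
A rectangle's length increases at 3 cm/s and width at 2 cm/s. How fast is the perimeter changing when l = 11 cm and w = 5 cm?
10 cm/s

P = 2(l + w)
dP/dt = 2(dl/dt + dw/dt) = 2(3 + 2) = 10 cm/s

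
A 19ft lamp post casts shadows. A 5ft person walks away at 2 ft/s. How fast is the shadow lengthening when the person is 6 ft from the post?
5/7 ft/s

By similar triangles: 19/(x+s) = 5/s
Solving: s = 5x/14
ds/dt = 5/14 · dx/dt = 5/14 · 2 = 5/7 ft/s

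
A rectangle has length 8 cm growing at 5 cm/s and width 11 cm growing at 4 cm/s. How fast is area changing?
87 cm²/s

A = lw
dA/dt = w·dl/dt + l·dw/dt = 11·5 + 8·4 = 87 cm²/s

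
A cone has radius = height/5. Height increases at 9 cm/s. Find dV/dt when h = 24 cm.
5184π/25 cm³/s

V = (1/3)π(h/5)²h = πh³/75
dV/dt = πh²/25 · 9
At h = 24: dV/dt = 5184π/25 cm³/s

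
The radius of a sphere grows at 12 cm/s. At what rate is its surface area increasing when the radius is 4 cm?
384π cm²/s

S = 4πr²
dS/dt = dS/dr · dr/dt = 8πr · 12
At r = 4: dS/dt = 384π cm²/s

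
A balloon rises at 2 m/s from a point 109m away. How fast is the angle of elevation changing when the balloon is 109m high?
0.009174 rad/s

tan(θ) = y/109
sec²(θ) · dθ/dt = (1/109) · dy/dt
dθ/dt = cos²(θ)/109 · 2 = 109/(109² + 109²) · 2
dθ/dt = 0.009174 rad/s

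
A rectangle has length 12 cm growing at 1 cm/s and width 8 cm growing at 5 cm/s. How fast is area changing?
68 cm²/s

A = lw
dA/dt = w·dl/dt + l·dw/dt = 8·1 + 12·5 = 68 cm²/s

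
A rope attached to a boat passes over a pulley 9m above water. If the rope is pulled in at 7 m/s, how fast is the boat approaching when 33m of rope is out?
11√7/4 ≈ 7.276 m/s

rope² = x² + 9²
x = √(33² - 9²) = 12√7
dx/dt = (rope/x) · d(rope)/dt = (33/(12√7)) · (-7) = -11√7/4 m/s
The boat approaches at 11√7/4 ≈ 7.276 m/s.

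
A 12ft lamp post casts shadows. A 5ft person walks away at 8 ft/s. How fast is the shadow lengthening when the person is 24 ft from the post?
40/7 ft/s

By similar triangles: 12/(x+s) = 5/s
Solving: s = 5x/7
ds/dt = 5/7 · dx/dt = 5/7 · 8 = 40/7 ft/s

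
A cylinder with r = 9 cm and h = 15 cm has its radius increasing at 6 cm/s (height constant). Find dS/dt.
396π cm²/s

S = 2πrh + 2πr² (lateral + bases)
dS/dt = (2πh + 4πr)·dr/dt = (2π·15 + 4π·9)·6
= 396π cm²/s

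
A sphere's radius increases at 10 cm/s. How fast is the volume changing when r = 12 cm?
5760π cm³/s

V = (4/3)πr³
dV/dt = dV/dr · dr/dt = 4πr² · 10
At r = 12: dV/dt = 5760π cm³/s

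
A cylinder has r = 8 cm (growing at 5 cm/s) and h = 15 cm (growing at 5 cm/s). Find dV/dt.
1520π cm³/s

V = πr²h
dV/dt = 2πrh·dr/dt + πr²·dh/dt
= 2π(8)(15)(5) + π(8)²(5)
= 1520π cm³/s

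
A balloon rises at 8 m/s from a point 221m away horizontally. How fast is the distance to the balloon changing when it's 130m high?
80√389/389 ≈ 4.056 m/s

z² = 221² + y²
z = √(221² + 130²) = 13√389
dz/dt = y/z · dy/dt = 130/(13√389) · 8 = 80√389/389 ≈ 4.056 m/s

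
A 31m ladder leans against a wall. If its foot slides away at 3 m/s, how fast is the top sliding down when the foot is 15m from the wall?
45√46/184 ≈ 1.659 m/s

x² + y² = 31²
2x·dx/dt + 2y·dy/dt = 0
dy/dt = -x/y · dx/dt = -15/(4√46) · 3 = -45√46/184 m/s
The top is descending at 45√46/184 ≈ 1.659 m/s.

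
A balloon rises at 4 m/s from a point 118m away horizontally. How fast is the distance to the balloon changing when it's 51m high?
204√661/3305 ≈ 1.587 m/s

z² = 118² + y²
z = √(118² + 51²) = 5√661
dz/dt = y/z · dy/dt = 51/(5√661) · 4 = 204√661/3305 ≈ 1.587 m/s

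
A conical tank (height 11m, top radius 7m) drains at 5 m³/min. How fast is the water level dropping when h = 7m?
605/(2401π) ≈ 0.08021 m/min

r/h = 7/11, so r = (7/11)h
V = (1/3)πr²h = (1/3)π((7/11)h)²h = (49/363)πh³
dV/dh = (49/121)πh²
dh/dt = (dV/dt)/(dV/dh) = -5/((49/121)π·7²) = -605/(2401π) m/min
The level is dropping at 605/(2401π) ≈ 0.08021 m/min.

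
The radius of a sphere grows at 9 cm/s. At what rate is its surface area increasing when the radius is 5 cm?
360π cm²/s

S = 4πr²
dS/dt = dS/dr · dr/dt = 8πr · 9
At r = 5: dS/dt = 360π cm²/s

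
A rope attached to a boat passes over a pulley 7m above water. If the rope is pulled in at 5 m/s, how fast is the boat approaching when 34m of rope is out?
170√123/369 ≈ 5.109 m/s

rope² = x² + 7²
x = √(34² - 7²) = 3√123
dx/dt = (rope/x) · d(rope)/dt = (34/(3√123)) · (-5) = -170√123/369 m/s
The boat approaches at 170√123/369 ≈ 5.109 m/s.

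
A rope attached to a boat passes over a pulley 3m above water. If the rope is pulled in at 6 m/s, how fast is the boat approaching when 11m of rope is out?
33√7/14 ≈ 6.236 m/s

rope² = x² + 3²
x = √(11² - 3²) = 4√7
dx/dt = (rope/x) · d(rope)/dt = (11/(4√7)) · (-6) = -33√7/14 m/s
The boat approaches at 33√7/14 ≈ 6.236 m/s.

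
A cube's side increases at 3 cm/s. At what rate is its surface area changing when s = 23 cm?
828 cm²/s

A = 6s²
dA/dt = 12s · ds/dt = 12·23·3 = 828 cm²/s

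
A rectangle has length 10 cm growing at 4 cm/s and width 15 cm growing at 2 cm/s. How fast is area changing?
80 cm²/s

A = lw
dA/dt = w·dl/dt + l·dw/dt = 15·4 + 10·2 = 80 cm²/s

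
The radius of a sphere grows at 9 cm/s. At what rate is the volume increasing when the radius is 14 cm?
7056π cm³/s

V = (4/3)πr³
dV/dt = dV/dr · dr/dt = 4πr² · 9
At r = 14: dV/dt = 7056π cm³/s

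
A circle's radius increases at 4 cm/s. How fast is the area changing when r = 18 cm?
144π cm²/s

A = πr²
dA/dt = 2πr · dr/dt = 2π(18)(4) = 144π cm²/s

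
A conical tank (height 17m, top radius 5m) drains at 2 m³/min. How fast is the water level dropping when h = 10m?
289/(1250π) ≈ 0.07359 m/min

r/h = 5/17, so r = (5/17)h
V = (1/3)πr²h = (1/3)π((5/17)h)²h = (25/867)πh³
dV/dh = (25/289)πh²
dh/dt = (dV/dt)/(dV/dh) = -2/((25/289)π·10²) = -289/(1250π) m/min
The level is dropping at 289/(1250π) ≈ 0.07359 m/min.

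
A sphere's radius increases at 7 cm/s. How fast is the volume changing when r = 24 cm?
16128π cm³/s

V = (4/3)πr³
dV/dt = dV/dr · dr/dt = 4πr² · 7
At r = 24: dV/dt = 16128π cm³/s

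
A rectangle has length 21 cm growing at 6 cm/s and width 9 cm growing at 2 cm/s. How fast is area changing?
96 cm²/s

A = lw
dA/dt = w·dl/dt + l·dw/dt = 9·6 + 21·2 = 96 cm²/s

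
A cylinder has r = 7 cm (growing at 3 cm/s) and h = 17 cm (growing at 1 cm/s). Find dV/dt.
763π cm³/s

V = πr²h
dV/dt = 2πrh·dr/dt + πr²·dh/dt
= 2π(7)(17)(3) + π(7)²(1)
= 763π cm³/s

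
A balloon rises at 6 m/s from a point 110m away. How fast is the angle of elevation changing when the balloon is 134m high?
0.021959 rad/s

tan(θ) = y/110
sec²(θ) · dθ/dt = (1/110) · dy/dt
dθ/dt = cos²(θ)/110 · 6 = 110/(110² + 134²) · 6
dθ/dt = 0.021959 rad/s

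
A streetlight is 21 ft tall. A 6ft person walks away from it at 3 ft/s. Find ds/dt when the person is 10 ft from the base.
6/5 ft/s

By similar triangles: 21/(x+s) = 6/s
Solving: s = 6x/15
ds/dt = 6/15 · dx/dt = 2/5 · 3 = 6/5 ft/s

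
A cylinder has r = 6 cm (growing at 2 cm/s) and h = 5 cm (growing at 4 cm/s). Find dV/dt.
264π cm³/s

V = πr²h
dV/dt = 2πrh·dr/dt + πr²·dh/dt
= 2π(6)(5)(2) + π(6)²(4)
= 264π cm³/s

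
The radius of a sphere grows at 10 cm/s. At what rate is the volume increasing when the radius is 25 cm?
25000π cm³/s

V = (4/3)πr³
dV/dt = dV/dr · dr/dt = 4πr² · 10
At r = 25: dV/dt = 25000π cm³/s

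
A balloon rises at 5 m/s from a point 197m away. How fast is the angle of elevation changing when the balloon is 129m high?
0.017764 rad/s

tan(θ) = y/197
sec²(θ) · dθ/dt = (1/197) · dy/dt
dθ/dt = cos²(θ)/197 · 5 = 197/(197² + 129²) · 5
dθ/dt = 0.017764 rad/s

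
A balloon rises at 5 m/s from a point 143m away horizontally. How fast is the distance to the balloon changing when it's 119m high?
119√34610/6922 ≈ 3.198 m/s

z² = 143² + y²
z = √(143² + 119²) = √34610
dz/dt = y/z · dy/dt = 119/√34610 · 5 = 119√34610/6922 ≈ 3.198 m/s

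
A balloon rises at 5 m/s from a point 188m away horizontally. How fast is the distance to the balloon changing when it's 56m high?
14√2405/481 ≈ 1.427 m/s

z² = 188² + y²
z = √(188² + 56²) = 4√2405
dz/dt = y/z · dy/dt = 56/(4√2405) · 5 = 14√2405/481 ≈ 1.427 m/s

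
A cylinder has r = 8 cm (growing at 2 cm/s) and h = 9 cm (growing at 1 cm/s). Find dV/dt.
352π cm³/s

V = πr²h
dV/dt = 2πrh·dr/dt + πr²·dh/dt
= 2π(8)(9)(2) + π(8)²(1)
= 352π cm³/s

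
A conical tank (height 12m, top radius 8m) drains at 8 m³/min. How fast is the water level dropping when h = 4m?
9/(8π) ≈ 0.3581 m/min

r/h = 8/12, so r = (2/3)h
V = (1/3)πr²h = (1/3)π((2/3)h)²h = (4/27)πh³
dV/dh = (4/9)πh²
dh/dt = (dV/dt)/(dV/dh) = -8/((4/9)π·4²) = -9/(8π) m/min
The level is dropping at 9/(8π) ≈ 0.3581 m/min.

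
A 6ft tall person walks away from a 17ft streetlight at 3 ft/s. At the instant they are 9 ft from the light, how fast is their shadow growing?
18/11 ft/s

By similar triangles: 17/(x+s) = 6/s
Solving: s = 6x/11
ds/dt = 6/11 · dx/dt = 6/11 · 3 = 18/11 ft/s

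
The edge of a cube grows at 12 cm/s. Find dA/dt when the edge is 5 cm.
720 cm²/s

A = 6s²
dA/dt = 12s · ds/dt = 12·5·12 = 720 cm²/s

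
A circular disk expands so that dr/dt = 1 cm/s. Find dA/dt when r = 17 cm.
34π cm²/s

A = πr²
dA/dt = 2πr · dr/dt = 2π(17)(1) = 34π cm²/s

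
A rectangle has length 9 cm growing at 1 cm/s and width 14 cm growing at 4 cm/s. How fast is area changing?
50 cm²/s

A = lw
dA/dt = w·dl/dt + l·dw/dt = 14·1 + 9·4 = 50 cm²/s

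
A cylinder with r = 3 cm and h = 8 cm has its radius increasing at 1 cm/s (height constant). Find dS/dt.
28π cm²/s

S = 2πrh + 2πr² (lateral + bases)
dS/dt = (2πh + 4πr)·dr/dt = (2π·8 + 4π·3)·1
= 28π cm²/s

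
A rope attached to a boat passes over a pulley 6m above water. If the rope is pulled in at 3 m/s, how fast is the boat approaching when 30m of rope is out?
5√6/4 ≈ 3.062 m/s

rope² = x² + 6²
x = √(30² - 6²) = 12√6
dx/dt = (rope/x) · d(rope)/dt = (30/(12√6)) · (-3) = -5√6/4 m/s
The boat approaches at 5√6/4 ≈ 3.062 m/s.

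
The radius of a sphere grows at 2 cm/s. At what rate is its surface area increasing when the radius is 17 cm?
272π cm²/s

S = 4πr²
dS/dt = dS/dr · dr/dt = 8πr · 2
At r = 17: dS/dt = 272π cm²/s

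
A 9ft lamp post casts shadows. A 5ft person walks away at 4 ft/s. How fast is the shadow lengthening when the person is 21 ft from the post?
5 ft/s

By similar triangles: 9/(x+s) = 5/s
Solving: s = 5x/4
ds/dt = 5/4 · dx/dt = 5/4 · 4 = 5 ft/s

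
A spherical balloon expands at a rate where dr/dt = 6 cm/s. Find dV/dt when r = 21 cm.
10584π cm³/s

V = (4/3)πr³
dV/dt = dV/dr · dr/dt = 4πr² · 6
At r = 21: dV/dt = 10584π cm³/s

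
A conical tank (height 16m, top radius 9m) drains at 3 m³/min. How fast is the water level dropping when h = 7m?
256/(1323π) ≈ 0.06159 m/min

r/h = 9/16, so r = (9/16)h
V = (1/3)πr²h = (1/3)π((9/16)h)²h = (27/256)πh³
dV/dh = (81/256)πh²
dh/dt = (dV/dt)/(dV/dh) = -3/((81/256)π·7²) = -256/(1323π) m/min
The level is dropping at 256/(1323π) ≈ 0.06159 m/min.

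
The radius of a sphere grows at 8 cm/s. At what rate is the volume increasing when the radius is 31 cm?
30752π cm³/s

V = (4/3)πr³
dV/dt = dV/dr · dr/dt = 4πr² · 8
At r = 31: dV/dt = 30752π cm³/s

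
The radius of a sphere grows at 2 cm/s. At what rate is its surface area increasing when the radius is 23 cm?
368π cm²/s

S = 4πr²
dS/dt = dS/dr · dr/dt = 8πr · 2
At r = 23: dS/dt = 368π cm²/s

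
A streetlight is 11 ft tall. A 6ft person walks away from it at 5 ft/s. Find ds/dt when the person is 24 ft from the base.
6 ft/s

By similar triangles: 11/(x+s) = 6/s
Solving: s = 6x/5
ds/dt = 6/5 · dx/dt = 6/5 · 5 = 6 ft/s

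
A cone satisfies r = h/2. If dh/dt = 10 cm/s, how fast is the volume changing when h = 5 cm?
125π/2 cm³/s

V = (1/3)π(h/2)²h = πh³/12
dV/dt = πh²/4 · 10
At h = 5: dV/dt = 125π/2 cm³/s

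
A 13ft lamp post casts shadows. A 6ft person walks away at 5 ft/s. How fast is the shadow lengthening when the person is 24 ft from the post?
30/7 ft/s

By similar triangles: 13/(x+s) = 6/s
Solving: s = 6x/7
ds/dt = 6/7 · dx/dt = 6/7 · 5 = 30/7 ft/s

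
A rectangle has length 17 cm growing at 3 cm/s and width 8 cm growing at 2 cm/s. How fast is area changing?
58 cm²/s

A = lw
dA/dt = w·dl/dt + l·dw/dt = 8·3 + 17·2 = 58 cm²/s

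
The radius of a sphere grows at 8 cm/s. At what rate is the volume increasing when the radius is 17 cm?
9248π cm³/s

V = (4/3)πr³
dV/dt = dV/dr · dr/dt = 4πr² · 8
At r = 17: dV/dt = 9248π cm³/s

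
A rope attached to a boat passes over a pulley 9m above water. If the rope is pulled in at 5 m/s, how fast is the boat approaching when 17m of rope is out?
85√13/52 ≈ 5.894 m/s

rope² = x² + 9²
x = √(17² - 9²) = 4√13
dx/dt = (rope/x) · d(rope)/dt = (17/(4√13)) · (-5) = -85√13/52 m/s
The boat approaches at 85√13/52 ≈ 5.894 m/s.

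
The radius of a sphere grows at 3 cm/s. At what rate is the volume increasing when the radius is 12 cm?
1728π cm³/s

V = (4/3)πr³
dV/dt = dV/dr · dr/dt = 4πr² · 3
At r = 12: dV/dt = 1728π cm³/s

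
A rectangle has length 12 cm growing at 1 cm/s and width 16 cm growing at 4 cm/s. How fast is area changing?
64 cm²/s

A = lw
dA/dt = w·dl/dt + l·dw/dt = 16·1 + 12·4 = 64 cm²/s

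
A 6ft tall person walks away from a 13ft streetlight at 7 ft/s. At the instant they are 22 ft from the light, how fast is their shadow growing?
6 ft/s

By similar triangles: 13/(x+s) = 6/s
Solving: s = 6x/7
ds/dt = 6/7 · dx/dt = 6/7 · 7 = 6 ft/s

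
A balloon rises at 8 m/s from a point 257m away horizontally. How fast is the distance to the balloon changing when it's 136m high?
1088√84545/84545 ≈ 3.742 m/s

z² = 257² + y²
z = √(257² + 136²) = √84545
dz/dt = y/z · dy/dt = 136/√84545 · 8 = 1088√84545/84545 ≈ 3.742 m/s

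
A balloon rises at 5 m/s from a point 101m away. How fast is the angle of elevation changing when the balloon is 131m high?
0.018456 rad/s

tan(θ) = y/101
sec²(θ) · dθ/dt = (1/101) · dy/dt
dθ/dt = cos²(θ)/101 · 5 = 101/(101² + 131²) · 5
dθ/dt = 0.018456 rad/s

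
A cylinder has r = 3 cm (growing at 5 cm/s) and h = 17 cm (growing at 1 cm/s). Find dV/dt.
519π cm³/s

V = πr²h
dV/dt = 2πrh·dr/dt + πr²·dh/dt
= 2π(3)(17)(5) + π(3)²(1)
= 519π cm³/s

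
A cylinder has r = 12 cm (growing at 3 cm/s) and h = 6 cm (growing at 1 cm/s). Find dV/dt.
576π cm³/s

V = πr²h
dV/dt = 2πrh·dr/dt + πr²·dh/dt
= 2π(12)(6)(3) + π(12)²(1)
= 576π cm³/s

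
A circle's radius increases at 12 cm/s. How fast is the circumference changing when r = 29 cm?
24π cm/s

C = 2πr
dC/dt = 2π · dr/dt = 2π · 12 = 24π cm/s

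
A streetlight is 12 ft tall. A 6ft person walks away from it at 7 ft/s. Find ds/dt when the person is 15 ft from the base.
7 ft/s

By similar triangles: 12/(x+s) = 6/s
Solving: s = 6x/6
ds/dt = 6/6 · dx/dt = 1 · 7 = 7 ft/s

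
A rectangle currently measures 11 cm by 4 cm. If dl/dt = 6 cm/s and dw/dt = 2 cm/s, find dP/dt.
16 cm/s

P = 2(l + w)
dP/dt = 2(dl/dt + dw/dt) = 2(6 + 2) = 16 cm/s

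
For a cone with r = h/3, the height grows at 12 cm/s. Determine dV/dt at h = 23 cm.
2116π/3 cm³/s

V = (1/3)π(h/3)²h = πh³/27
dV/dt = πh²/9 · 12
At h = 23: dV/dt = 2116π/3 cm³/s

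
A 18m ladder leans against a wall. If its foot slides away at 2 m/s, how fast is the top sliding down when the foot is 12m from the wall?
4√5/5 ≈ 1.789 m/s

x² + y² = 18²
2x·dx/dt + 2y·dy/dt = 0
dy/dt = -x/y · dx/dt = -12/(6√5) · 2 = -4√5/5 m/s
The top is descending at 4√5/5 ≈ 1.789 m/s.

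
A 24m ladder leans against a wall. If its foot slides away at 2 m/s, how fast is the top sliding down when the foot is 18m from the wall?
6√7/7 ≈ 2.268 m/s

x² + y² = 24²
2x·dx/dt + 2y·dy/dt = 0
dy/dt = -x/y · dx/dt = -18/(6√7) · 2 = -6√7/7 m/s
The top is descending at 6√7/7 ≈ 2.268 m/s.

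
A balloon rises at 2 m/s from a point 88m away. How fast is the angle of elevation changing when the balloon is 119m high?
0.008035 rad/s

tan(θ) = y/88
sec²(θ) · dθ/dt = (1/88) · dy/dt
dθ/dt = cos²(θ)/88 · 2 = 88/(88² + 119²) · 2
dθ/dt = 0.008035 rad/s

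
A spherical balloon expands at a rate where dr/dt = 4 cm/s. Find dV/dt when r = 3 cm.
144π cm³/s

V = (4/3)πr³
dV/dt = dV/dr · dr/dt = 4πr² · 4
At r = 3: dV/dt = 144π cm³/s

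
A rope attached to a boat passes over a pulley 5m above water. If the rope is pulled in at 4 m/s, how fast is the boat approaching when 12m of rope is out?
48√119/119 ≈ 4.4 m/s

rope² = x² + 5²
x = √(12² - 5²) = √119
dx/dt = (rope/x) · d(rope)/dt = (12/√119) · (-4) = -48√119/119 m/s
The boat approaches at 48√119/119 ≈ 4.4 m/s.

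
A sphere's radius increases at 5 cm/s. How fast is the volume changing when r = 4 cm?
320π cm³/s

V = (4/3)πr³
dV/dt = dV/dr · dr/dt = 4πr² · 5
At r = 4: dV/dt = 320π cm³/s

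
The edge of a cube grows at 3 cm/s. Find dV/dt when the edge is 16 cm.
2304 cm³/s

V = s³
dV/dt = 3s² · ds/dt = 3·16²·3 = 2304 cm³/s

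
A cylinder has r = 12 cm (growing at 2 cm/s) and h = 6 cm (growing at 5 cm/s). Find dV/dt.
1008π cm³/s

V = πr²h
dV/dt = 2πrh·dr/dt + πr²·dh/dt
= 2π(12)(6)(2) + π(12)²(5)
= 1008π cm³/s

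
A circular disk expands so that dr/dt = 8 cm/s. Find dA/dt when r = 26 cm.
416π cm²/s

A = πr²
dA/dt = 2πr · dr/dt = 2π(26)(8) = 416π cm²/s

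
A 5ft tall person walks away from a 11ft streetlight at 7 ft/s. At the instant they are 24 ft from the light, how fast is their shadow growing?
35/6 ft/s

By similar triangles: 11/(x+s) = 5/s
Solving: s = 5x/6
ds/dt = 5/6 · dx/dt = 5/6 · 7 = 35/6 ft/s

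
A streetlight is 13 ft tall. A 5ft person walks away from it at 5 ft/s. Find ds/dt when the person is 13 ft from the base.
25/8 ft/s

By similar triangles: 13/(x+s) = 5/s
Solving: s = 5x/8
ds/dt = 5/8 · dx/dt = 5/8 · 5 = 25/8 ft/s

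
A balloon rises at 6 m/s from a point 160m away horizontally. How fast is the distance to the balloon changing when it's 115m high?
138√1553/1553 ≈ 3.502 m/s

z² = 160² + y²
z = √(160² + 115²) = 5√1553
dz/dt = y/z · dy/dt = 115/(5√1553) · 6 = 138√1553/1553 ≈ 3.502 m/s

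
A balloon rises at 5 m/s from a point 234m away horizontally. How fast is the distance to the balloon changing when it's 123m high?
41√7765/1553 ≈ 2.326 m/s

z² = 234² + y²
z = √(234² + 123²) = 3√7765
dz/dt = y/z · dy/dt = 123/(3√7765) · 5 = 41√7765/1553 ≈ 2.326 m/s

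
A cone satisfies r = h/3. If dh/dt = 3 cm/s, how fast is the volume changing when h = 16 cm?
256π/3 cm³/s

V = (1/3)π(h/3)²h = πh³/27
dV/dt = πh²/9 · 3
At h = 16: dV/dt = 256π/3 cm³/s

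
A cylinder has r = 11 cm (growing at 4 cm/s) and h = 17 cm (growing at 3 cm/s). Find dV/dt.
1859π cm³/s

V = πr²h
dV/dt = 2πrh·dr/dt + πr²·dh/dt
= 2π(11)(17)(4) + π(11)²(3)
= 1859π cm³/s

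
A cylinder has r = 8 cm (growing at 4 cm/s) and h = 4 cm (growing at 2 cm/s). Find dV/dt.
384π cm³/s

V = πr²h
dV/dt = 2πrh·dr/dt + πr²·dh/dt
= 2π(8)(4)(4) + π(8)²(2)
= 384π cm³/s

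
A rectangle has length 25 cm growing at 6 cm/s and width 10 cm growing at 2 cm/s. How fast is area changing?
110 cm²/s

A = lw
dA/dt = w·dl/dt + l·dw/dt = 10·6 + 25·2 = 110 cm²/s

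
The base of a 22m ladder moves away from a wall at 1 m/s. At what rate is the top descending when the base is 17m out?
17√195/195 ≈ 1.217 m/s

x² + y² = 22²
2x·dx/dt + 2y·dy/dt = 0
dy/dt = -x/y · dx/dt = -17/√195 · 1 = -17√195/195 m/s
The top is descending at 17√195/195 ≈ 1.217 m/s.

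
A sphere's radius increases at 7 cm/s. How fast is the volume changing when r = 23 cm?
14812π cm³/s

V = (4/3)πr³
dV/dt = dV/dr · dr/dt = 4πr² · 7
At r = 23: dV/dt = 14812π cm³/s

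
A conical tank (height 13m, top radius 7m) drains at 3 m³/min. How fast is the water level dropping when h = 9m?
169/(1323π) ≈ 0.04066 m/min

r/h = 7/13, so r = (7/13)h
V = (1/3)πr²h = (1/3)π((7/13)h)²h = (49/507)πh³
dV/dh = (49/169)πh²
dh/dt = (dV/dt)/(dV/dh) = -3/((49/169)π·9²) = -169/(1323π) m/min
The level is dropping at 169/(1323π) ≈ 0.04066 m/min.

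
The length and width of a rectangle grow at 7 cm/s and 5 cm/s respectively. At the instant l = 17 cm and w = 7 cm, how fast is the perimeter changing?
24 cm/s

P = 2(l + w)
dP/dt = 2(dl/dt + dw/dt) = 2(7 + 5) = 24 cm/s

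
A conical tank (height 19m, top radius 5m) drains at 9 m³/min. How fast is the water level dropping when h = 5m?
3249/(625π) ≈ 1.655 m/min

r/h = 5/19, so r = (5/19)h
V = (1/3)πr²h = (1/3)π((5/19)h)²h = (25/1083)πh³
dV/dh = (25/361)πh²
dh/dt = (dV/dt)/(dV/dh) = -9/((25/361)π·5²) = -3249/(625π) m/min
The level is dropping at 3249/(625π) ≈ 1.655 m/min.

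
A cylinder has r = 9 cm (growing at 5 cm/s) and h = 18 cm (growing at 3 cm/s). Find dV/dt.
1863π cm³/s

V = πr²h
dV/dt = 2πrh·dr/dt + πr²·dh/dt
= 2π(9)(18)(5) + π(9)²(3)
= 1863π cm³/s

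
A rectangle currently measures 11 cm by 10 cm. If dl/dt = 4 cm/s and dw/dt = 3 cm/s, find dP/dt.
14 cm/s

P = 2(l + w)
dP/dt = 2(dl/dt + dw/dt) = 2(4 + 3) = 14 cm/s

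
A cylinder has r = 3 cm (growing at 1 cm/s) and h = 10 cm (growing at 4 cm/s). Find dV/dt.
96π cm³/s

V = πr²h
dV/dt = 2πrh·dr/dt + πr²·dh/dt
= 2π(3)(10)(1) + π(3)²(4)
= 96π cm³/s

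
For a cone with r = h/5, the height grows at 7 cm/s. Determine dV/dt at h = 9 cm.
567π/25 cm³/s

V = (1/3)π(h/5)²h = πh³/75
dV/dt = πh²/25 · 7
At h = 9: dV/dt = 567π/25 cm³/s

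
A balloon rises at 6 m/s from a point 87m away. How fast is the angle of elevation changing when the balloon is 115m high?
0.025103 rad/s

tan(θ) = y/87
sec²(θ) · dθ/dt = (1/87) · dy/dt
dθ/dt = cos²(θ)/87 · 6 = 87/(87² + 115²) · 6
dθ/dt = 0.025103 rad/s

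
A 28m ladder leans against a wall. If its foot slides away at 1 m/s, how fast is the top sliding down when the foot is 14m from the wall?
√3/3 ≈ 0.5774 m/s

x² + y² = 28²
2x·dx/dt + 2y·dy/dt = 0
dy/dt = -x/y · dx/dt = -14/(14√3) · 1 = -√3/3 m/s
The top is descending at √3/3 ≈ 0.5774 m/s.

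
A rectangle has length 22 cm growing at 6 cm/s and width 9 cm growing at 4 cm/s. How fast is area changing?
142 cm²/s

A = lw
dA/dt = w·dl/dt + l·dw/dt = 9·6 + 22·4 = 142 cm²/s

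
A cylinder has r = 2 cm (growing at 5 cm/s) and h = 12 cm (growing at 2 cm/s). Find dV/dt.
248π cm³/s

V = πr²h
dV/dt = 2πrh·dr/dt + πr²·dh/dt
= 2π(2)(12)(5) + π(2)²(2)
= 248π cm³/s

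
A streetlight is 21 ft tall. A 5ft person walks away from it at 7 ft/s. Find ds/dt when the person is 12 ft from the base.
35/16 ft/s

By similar triangles: 21/(x+s) = 5/s
Solving: s = 5x/16
ds/dt = 5/16 · dx/dt = 5/16 · 7 = 35/16 ft/s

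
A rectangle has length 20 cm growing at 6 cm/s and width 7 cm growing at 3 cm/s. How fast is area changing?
102 cm²/s

A = lw
dA/dt = w·dl/dt + l·dw/dt = 7·6 + 20·3 = 102 cm²/s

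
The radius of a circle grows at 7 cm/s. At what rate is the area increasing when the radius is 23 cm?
322π cm²/s

A = πr²
dA/dt = 2πr · dr/dt = 2π(23)(7) = 322π cm²/s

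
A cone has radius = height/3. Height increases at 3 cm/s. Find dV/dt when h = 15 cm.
75π cm³/s

V = (1/3)π(h/3)²h = πh³/27
dV/dt = πh²/9 · 3
At h = 15: dV/dt = 75π cm³/s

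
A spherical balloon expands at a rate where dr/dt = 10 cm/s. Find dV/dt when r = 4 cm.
640π cm³/s

V = (4/3)πr³
dV/dt = dV/dr · dr/dt = 4πr² · 10
At r = 4: dV/dt = 640π cm³/s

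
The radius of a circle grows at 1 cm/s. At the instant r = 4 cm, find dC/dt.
2π cm/s

C = 2πr
dC/dt = 2π · dr/dt = 2π · 1 = 2π cm/s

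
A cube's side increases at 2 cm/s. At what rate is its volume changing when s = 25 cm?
3750 cm³/s

V = s³
dV/dt = 3s² · ds/dt = 3·25²·2 = 3750 cm³/s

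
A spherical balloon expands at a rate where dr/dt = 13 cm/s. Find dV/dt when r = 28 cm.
40768π cm³/s

V = (4/3)πr³
dV/dt = dV/dr · dr/dt = 4πr² · 13
At r = 28: dV/dt = 40768π cm³/s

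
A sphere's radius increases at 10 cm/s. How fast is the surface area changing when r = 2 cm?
160π cm²/s

S = 4πr²
dS/dt = dS/dr · dr/dt = 8πr · 10
At r = 2: dS/dt = 160π cm²/s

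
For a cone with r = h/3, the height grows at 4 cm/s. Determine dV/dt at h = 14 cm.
784π/9 cm³/s

V = (1/3)π(h/3)²h = πh³/27
dV/dt = πh²/9 · 4
At h = 14: dV/dt = 784π/9 cm³/s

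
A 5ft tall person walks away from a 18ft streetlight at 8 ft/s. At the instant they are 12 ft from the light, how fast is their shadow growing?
40/13 ft/s

By similar triangles: 18/(x+s) = 5/s
Solving: s = 5x/13
ds/dt = 5/13 · dx/dt = 5/13 · 8 = 40/13 ft/s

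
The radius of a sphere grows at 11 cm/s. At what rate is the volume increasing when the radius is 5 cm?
1100π cm³/s

V = (4/3)πr³
dV/dt = dV/dr · dr/dt = 4πr² · 11
At r = 5: dV/dt = 1100π cm³/s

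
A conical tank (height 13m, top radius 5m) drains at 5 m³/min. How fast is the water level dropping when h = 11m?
169/(605π) ≈ 0.08892 m/min

r/h = 5/13, so r = (5/13)h
V = (1/3)πr²h = (1/3)π((5/13)h)²h = (25/507)πh³
dV/dh = (25/169)πh²
dh/dt = (dV/dt)/(dV/dh) = -5/((25/169)π·11²) = -169/(605π) m/min
The level is dropping at 169/(605π) ≈ 0.08892 m/min.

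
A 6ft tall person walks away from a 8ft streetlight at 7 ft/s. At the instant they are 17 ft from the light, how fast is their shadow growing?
21 ft/s

By similar triangles: 8/(x+s) = 6/s
Solving: s = 6x/2
ds/dt = 6/2 · dx/dt = 3 · 7 = 21 ft/s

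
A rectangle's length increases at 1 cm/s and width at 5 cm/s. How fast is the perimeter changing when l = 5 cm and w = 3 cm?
12 cm/s

P = 2(l + w)
dP/dt = 2(dl/dt + dw/dt) = 2(1 + 5) = 12 cm/s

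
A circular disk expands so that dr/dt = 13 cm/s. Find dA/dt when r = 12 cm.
312π cm²/s

A = πr²
dA/dt = 2πr · dr/dt = 2π(12)(13) = 312π cm²/s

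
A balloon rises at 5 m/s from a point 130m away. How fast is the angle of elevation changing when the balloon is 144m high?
0.017271 rad/s

tan(θ) = y/130
sec²(θ) · dθ/dt = (1/130) · dy/dt
dθ/dt = cos²(θ)/130 · 5 = 130/(130² + 144²) · 5
dθ/dt = 0.017271 rad/s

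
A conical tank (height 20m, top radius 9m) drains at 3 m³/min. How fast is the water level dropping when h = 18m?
100/(2187π) ≈ 0.01455 m/min

r/h = 9/20, so r = (9/20)h
V = (1/3)πr²h = (1/3)π((9/20)h)²h = (27/400)πh³
dV/dh = (81/400)πh²
dh/dt = (dV/dt)/(dV/dh) = -3/((81/400)π·18²) = -100/(2187π) m/min
The level is dropping at 100/(2187π) ≈ 0.01455 m/min.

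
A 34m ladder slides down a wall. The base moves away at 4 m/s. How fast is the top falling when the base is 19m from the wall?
76√795/795 ≈ 2.695 m/s

x² + y² = 34²
2x·dx/dt + 2y·dy/dt = 0
dy/dt = -x/y · dx/dt = -19/√795 · 4 = -76√795/795 m/s
The top is descending at 76√795/795 ≈ 2.695 m/s.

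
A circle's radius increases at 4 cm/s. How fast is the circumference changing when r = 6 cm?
8π cm/s

C = 2πr
dC/dt = 2π · dr/dt = 2π · 4 = 8π cm/s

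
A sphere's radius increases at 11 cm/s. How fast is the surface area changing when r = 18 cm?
1584π cm²/s

S = 4πr²
dS/dt = dS/dr · dr/dt = 8πr · 11
At r = 18: dS/dt = 1584π cm²/s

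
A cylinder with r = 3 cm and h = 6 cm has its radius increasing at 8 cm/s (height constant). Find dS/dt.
192π cm²/s

S = 2πrh + 2πr² (lateral + bases)
dS/dt = (2πh + 4πr)·dr/dt = (2π·6 + 4π·3)·8
= 192π cm²/s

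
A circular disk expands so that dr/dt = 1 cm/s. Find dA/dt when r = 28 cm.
56π cm²/s

A = πr²
dA/dt = 2πr · dr/dt = 2π(28)(1) = 56π cm²/s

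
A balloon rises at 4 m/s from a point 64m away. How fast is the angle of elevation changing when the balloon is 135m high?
0.011469 rad/s

tan(θ) = y/64
sec²(θ) · dθ/dt = (1/64) · dy/dt
dθ/dt = cos²(θ)/64 · 4 = 64/(64² + 135²) · 4
dθ/dt = 0.011469 rad/s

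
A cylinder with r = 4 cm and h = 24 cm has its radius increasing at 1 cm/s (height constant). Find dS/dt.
64π cm²/s

S = 2πrh + 2πr² (lateral + bases)
dS/dt = (2πh + 4πr)·dr/dt = (2π·24 + 4π·4)·1
= 64π cm²/s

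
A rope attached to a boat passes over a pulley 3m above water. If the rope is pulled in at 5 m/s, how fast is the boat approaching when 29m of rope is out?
145√13/104 ≈ 5.027 m/s

rope² = x² + 3²
x = √(29² - 3²) = 8√13
dx/dt = (rope/x) · d(rope)/dt = (29/(8√13)) · (-5) = -145√13/104 m/s
The boat approaches at 145√13/104 ≈ 5.027 m/s.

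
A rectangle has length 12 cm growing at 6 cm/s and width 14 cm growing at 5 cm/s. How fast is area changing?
144 cm²/s

A = lw
dA/dt = w·dl/dt + l·dw/dt = 14·6 + 12·5 = 144 cm²/s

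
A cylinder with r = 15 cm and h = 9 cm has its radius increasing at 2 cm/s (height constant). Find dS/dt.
156π cm²/s

S = 2πrh + 2πr² (lateral + bases)
dS/dt = (2πh + 4πr)·dr/dt = (2π·9 + 4π·15)·2
= 156π cm²/s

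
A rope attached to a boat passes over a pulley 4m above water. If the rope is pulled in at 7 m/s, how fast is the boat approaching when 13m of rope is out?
91√17/51 ≈ 7.357 m/s

rope² = x² + 4²
x = √(13² - 4²) = 3√17
dx/dt = (rope/x) · d(rope)/dt = (13/(3√17)) · (-7) = -91√17/51 m/s
The boat approaches at 91√17/51 ≈ 7.357 m/s.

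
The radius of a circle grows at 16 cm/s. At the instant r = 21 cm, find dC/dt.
32π cm/s

C = 2πr
dC/dt = 2π · dr/dt = 2π · 16 = 32π cm/s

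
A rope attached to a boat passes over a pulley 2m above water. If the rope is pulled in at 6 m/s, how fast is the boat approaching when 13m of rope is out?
26√165/55 ≈ 6.072 m/s

rope² = x² + 2²
x = √(13² - 2²) = √165
dx/dt = (rope/x) · d(rope)/dt = (13/√165) · (-6) = -26√165/55 m/s
The boat approaches at 26√165/55 ≈ 6.072 m/s.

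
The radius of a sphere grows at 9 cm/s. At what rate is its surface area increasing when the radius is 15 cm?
1080π cm²/s

S = 4πr²
dS/dt = dS/dr · dr/dt = 8πr · 9
At r = 15: dS/dt = 1080π cm²/s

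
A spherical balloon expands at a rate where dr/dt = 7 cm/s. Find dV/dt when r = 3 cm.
252π cm³/s

V = (4/3)πr³
dV/dt = dV/dr · dr/dt = 4πr² · 7
At r = 3: dV/dt = 252π cm³/s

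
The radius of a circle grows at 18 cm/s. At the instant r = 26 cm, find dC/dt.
36π cm/s

C = 2πr
dC/dt = 2π · dr/dt = 2π · 18 = 36π cm/s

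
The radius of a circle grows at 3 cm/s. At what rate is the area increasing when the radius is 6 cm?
36π cm²/s

A = πr²
dA/dt = 2πr · dr/dt = 2π(6)(3) = 36π cm²/s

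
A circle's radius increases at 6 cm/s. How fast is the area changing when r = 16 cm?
192π cm²/s

A = πr²
dA/dt = 2πr · dr/dt = 2π(16)(6) = 192π cm²/s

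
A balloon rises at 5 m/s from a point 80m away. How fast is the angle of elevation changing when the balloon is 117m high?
0.019911 rad/s

tan(θ) = y/80
sec²(θ) · dθ/dt = (1/80) · dy/dt
dθ/dt = cos²(θ)/80 · 5 = 80/(80² + 117²) · 5
dθ/dt = 0.019911 rad/s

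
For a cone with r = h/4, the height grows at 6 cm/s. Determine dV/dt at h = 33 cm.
3267π/8 cm³/s

V = (1/3)π(h/4)²h = πh³/48
dV/dt = πh²/16 · 6
At h = 33: dV/dt = 3267π/8 cm³/s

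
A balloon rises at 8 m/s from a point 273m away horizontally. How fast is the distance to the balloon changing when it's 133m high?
76√1882/941 ≈ 3.504 m/s

z² = 273² + y²
z = √(273² + 133²) = 7√1882
dz/dt = y/z · dy/dt = 133/(7√1882) · 8 = 76√1882/941 ≈ 3.504 m/s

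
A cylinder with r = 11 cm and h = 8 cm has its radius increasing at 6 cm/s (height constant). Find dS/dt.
360π cm²/s

S = 2πrh + 2πr² (lateral + bases)
dS/dt = (2πh + 4πr)·dr/dt = (2π·8 + 4π·11)·6
= 360π cm²/s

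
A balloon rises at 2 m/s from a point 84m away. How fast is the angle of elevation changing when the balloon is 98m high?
0.010084 rad/s

tan(θ) = y/84
sec²(θ) · dθ/dt = (1/84) · dy/dt
dθ/dt = cos²(θ)/84 · 2 = 84/(84² + 98²) · 2
dθ/dt = 0.010084 rad/s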